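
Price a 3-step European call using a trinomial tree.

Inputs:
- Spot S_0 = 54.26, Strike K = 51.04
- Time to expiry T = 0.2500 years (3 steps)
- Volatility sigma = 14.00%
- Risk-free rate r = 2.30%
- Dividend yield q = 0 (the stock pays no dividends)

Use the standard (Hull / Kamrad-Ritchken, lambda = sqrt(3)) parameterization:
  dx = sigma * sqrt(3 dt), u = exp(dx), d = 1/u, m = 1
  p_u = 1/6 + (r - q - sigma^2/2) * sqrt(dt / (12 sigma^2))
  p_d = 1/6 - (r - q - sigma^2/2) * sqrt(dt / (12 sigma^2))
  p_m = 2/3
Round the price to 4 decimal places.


dt = T/N = 0.083333; dx = sigma*sqrt(3*dt) = 0.070000
u = exp(dx) = 1.072508; d = 1/u = 0.932394
p_u = 0.174524, p_m = 0.666667, p_d = 0.158810
Discount per step: exp(-r*dt) = 0.998085
Stock lattice S(k, j) with j the centered position index:
  k=0: S(0,+0) = 54.2600
  k=1: S(1,-1) = 50.5917; S(1,+0) = 54.2600; S(1,+1) = 58.1943
  k=2: S(2,-2) = 47.1714; S(2,-1) = 50.5917; S(2,+0) = 54.2600; S(2,+1) = 58.1943; S(2,+2) = 62.4139
  k=3: S(3,-3) = 43.9823; S(3,-2) = 47.1714; S(3,-1) = 50.5917; S(3,+0) = 54.2600; S(3,+1) = 58.1943; S(3,+2) = 62.4139; S(3,+3) = 66.9394
Terminal payoffs V(N, j) = max(S_T - K, 0):
  V(3,-3) = 0.000000; V(3,-2) = 0.000000; V(3,-1) = 0.000000; V(3,+0) = 3.220000; V(3,+1) = 7.154294; V(3,+2) = 11.373856; V(3,+3) = 15.899372
Backward induction: V(k, j) = exp(-r*dt) * [p_u * V(k+1, j+1) + p_m * V(k+1, j) + p_d * V(k+1, j-1)]
  V(2,-2) = exp(-r*dt) * [p_u*0.000000 + p_m*0.000000 + p_d*0.000000] = 0.000000
  V(2,-1) = exp(-r*dt) * [p_u*3.220000 + p_m*0.000000 + p_d*0.000000] = 0.560891
  V(2,+0) = exp(-r*dt) * [p_u*7.154294 + p_m*3.220000 + p_d*0.000000] = 3.388760
  V(2,+1) = exp(-r*dt) * [p_u*11.373856 + p_m*7.154294 + p_d*3.220000] = 7.251992
  V(2,+2) = exp(-r*dt) * [p_u*15.899372 + p_m*11.373856 + p_d*7.154294] = 11.471552
  V(1,-1) = exp(-r*dt) * [p_u*3.388760 + p_m*0.560891 + p_d*0.000000] = 0.963498
  V(1,+0) = exp(-r*dt) * [p_u*7.251992 + p_m*3.388760 + p_d*0.560891] = 3.606973
  V(1,+1) = exp(-r*dt) * [p_u*11.471552 + p_m*7.251992 + p_d*3.388760] = 7.360766
  V(0,+0) = exp(-r*dt) * [p_u*7.360766 + p_m*3.606973 + p_d*0.963498] = 3.834933

Answer: Price = V(0,0) = 3.8349


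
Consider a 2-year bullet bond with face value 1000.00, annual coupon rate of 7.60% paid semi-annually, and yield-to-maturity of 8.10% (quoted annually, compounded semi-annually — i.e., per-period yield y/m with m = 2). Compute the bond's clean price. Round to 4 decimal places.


Coupon per period c = face * coupon_rate / m = 38.000000
Periods per year m = 2; per-period yield y/m = 0.040500
Number of cashflows N = 4
Cashflows (t years, CF_t, discount factor 1/(1+y/m)^(m*t), PV):
  t = 0.5000: CF_t = 38.000000, DF = 0.961076, PV = 36.520903
  t = 1.0000: CF_t = 38.000000, DF = 0.923668, PV = 35.099379
  t = 1.5000: CF_t = 38.000000, DF = 0.887715, PV = 33.733185
  t = 2.0000: CF_t = 1038.000000, DF = 0.853162, PV = 885.582479
Price P = sum_t PV_t = 990.935945

Answer: Price = 990.9359


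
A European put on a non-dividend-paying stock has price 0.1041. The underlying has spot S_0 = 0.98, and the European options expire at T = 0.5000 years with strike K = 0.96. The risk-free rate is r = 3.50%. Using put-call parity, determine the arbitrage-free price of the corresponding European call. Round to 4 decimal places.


Put-call parity: C - P = S_0 * exp(-qT) - K * exp(-rT).
S_0 * exp(-qT) = 0.9800 * 1.00000000 = 0.98000000
K * exp(-rT) = 0.9600 * 0.98265224 = 0.94334615
C = P + S*exp(-qT) - K*exp(-rT)
C = 0.1041 + 0.98000000 - 0.94334615 = 0.1408

Answer: Call price = 0.1408


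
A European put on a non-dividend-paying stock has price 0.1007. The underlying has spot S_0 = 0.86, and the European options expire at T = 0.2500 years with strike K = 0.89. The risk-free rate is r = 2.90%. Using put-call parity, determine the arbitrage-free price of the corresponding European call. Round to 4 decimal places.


Answer: Call price = 0.0771

Derivation:
Put-call parity: C - P = S_0 * exp(-qT) - K * exp(-rT).
S_0 * exp(-qT) = 0.8600 * 1.00000000 = 0.86000000
K * exp(-rT) = 0.8900 * 0.99277622 = 0.88357083
C = P + S*exp(-qT) - K*exp(-rT)
C = 0.1007 + 0.86000000 - 0.88357083 = 0.0771


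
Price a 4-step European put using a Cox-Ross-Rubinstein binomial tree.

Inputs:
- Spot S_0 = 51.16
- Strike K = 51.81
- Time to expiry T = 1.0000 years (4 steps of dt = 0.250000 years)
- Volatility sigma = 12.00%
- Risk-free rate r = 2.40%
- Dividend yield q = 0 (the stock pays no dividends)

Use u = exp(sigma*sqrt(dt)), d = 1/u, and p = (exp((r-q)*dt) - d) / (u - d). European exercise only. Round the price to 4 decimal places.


Answer: Price = V(0,0) = 2.1140

Derivation:
dt = T/N = 0.250000
u = exp(sigma*sqrt(dt)) = 1.061837; d = 1/u = 0.941765
p = (exp((r-q)*dt) - d) / (u - d) = 0.535125
Discount per step: exp(-r*dt) = 0.994018
Stock lattice S(k, i) with i counting down-moves:
  k=0: S(0,0) = 51.1600
  k=1: S(1,0) = 54.3236; S(1,1) = 48.1807
  k=2: S(2,0) = 57.6827; S(2,1) = 51.1600; S(2,2) = 45.3748
  k=3: S(3,0) = 61.2496; S(3,1) = 54.3236; S(3,2) = 48.1807; S(3,3) = 42.7324
  k=4: S(4,0) = 65.0371; S(4,1) = 57.6827; S(4,2) = 51.1600; S(4,3) = 45.3748; S(4,4) = 40.2439
Terminal payoffs V(N, i) = max(K - S_T, 0):
  V(4,0) = 0.000000; V(4,1) = 0.000000; V(4,2) = 0.650000; V(4,3) = 6.435150; V(4,4) = 11.566119
Backward induction: V(k, i) = exp(-r*dt) * [p * V(k+1, i) + (1-p) * V(k+1, i+1)].
  V(3,0) = exp(-r*dt) * [p*0.000000 + (1-p)*0.000000] = 0.000000
  V(3,1) = exp(-r*dt) * [p*0.000000 + (1-p)*0.650000] = 0.300361
  V(3,2) = exp(-r*dt) * [p*0.650000 + (1-p)*6.435150] = 3.319397
  V(3,3) = exp(-r*dt) * [p*6.435150 + (1-p)*11.566119] = 8.767647
  V(2,0) = exp(-r*dt) * [p*0.000000 + (1-p)*0.300361] = 0.138795
  V(2,1) = exp(-r*dt) * [p*0.300361 + (1-p)*3.319397] = 1.693644
  V(2,2) = exp(-r*dt) * [p*3.319397 + (1-p)*8.767647] = 5.817146
  V(1,0) = exp(-r*dt) * [p*0.138795 + (1-p)*1.693644] = 0.856452
  V(1,1) = exp(-r*dt) * [p*1.693644 + (1-p)*5.817146] = 3.588960
  V(0,0) = exp(-r*dt) * [p*0.856452 + (1-p)*3.588960] = 2.114005


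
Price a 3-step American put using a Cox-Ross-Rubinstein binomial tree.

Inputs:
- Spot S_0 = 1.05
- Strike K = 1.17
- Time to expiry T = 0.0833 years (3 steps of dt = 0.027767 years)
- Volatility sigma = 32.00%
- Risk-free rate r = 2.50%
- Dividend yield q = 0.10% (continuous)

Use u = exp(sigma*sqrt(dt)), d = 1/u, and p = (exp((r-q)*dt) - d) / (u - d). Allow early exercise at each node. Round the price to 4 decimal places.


dt = T/N = 0.027767
u = exp(sigma*sqrt(dt)) = 1.054770; d = 1/u = 0.948074
p = (exp((r-q)*dt) - d) / (u - d) = 0.492920
Discount per step: exp(-r*dt) = 0.999306
Stock lattice S(k, i) with i counting down-moves:
  k=0: S(0,0) = 1.0500
  k=1: S(1,0) = 1.1075; S(1,1) = 0.9955
  k=2: S(2,0) = 1.1682; S(2,1) = 1.0500; S(2,2) = 0.9438
  k=3: S(3,0) = 1.2321; S(3,1) = 1.1075; S(3,2) = 0.9955; S(3,3) = 0.8948
Terminal payoffs V(N, i) = max(K - S_T, 0):
  V(3,0) = 0.000000; V(3,1) = 0.062492; V(3,2) = 0.174522; V(3,3) = 0.275220
Backward induction: V(k, i) = exp(-r*dt) * [p * V(k+1, i) + (1-p) * V(k+1, i+1)]; then take max(V_cont, immediate exercise) for American.
  V(2,0) = exp(-r*dt) * [p*0.000000 + (1-p)*0.062492] = 0.031666; exercise = 0.001833; V(2,0) = max -> 0.031666
  V(2,1) = exp(-r*dt) * [p*0.062492 + (1-p)*0.174522] = 0.119217; exercise = 0.120000; V(2,1) = max -> 0.120000
  V(2,2) = exp(-r*dt) * [p*0.174522 + (1-p)*0.275220] = 0.225428; exercise = 0.226213; V(2,2) = max -> 0.226213
  V(1,0) = exp(-r*dt) * [p*0.031666 + (1-p)*0.120000] = 0.076405; exercise = 0.062492; V(1,0) = max -> 0.076405
  V(1,1) = exp(-r*dt) * [p*0.120000 + (1-p)*0.226213] = 0.173738; exercise = 0.174522; V(1,1) = max -> 0.174522
  V(0,0) = exp(-r*dt) * [p*0.076405 + (1-p)*0.174522] = 0.126071; exercise = 0.120000; V(0,0) = max -> 0.126071

Answer: Price = V(0,0) = 0.1261


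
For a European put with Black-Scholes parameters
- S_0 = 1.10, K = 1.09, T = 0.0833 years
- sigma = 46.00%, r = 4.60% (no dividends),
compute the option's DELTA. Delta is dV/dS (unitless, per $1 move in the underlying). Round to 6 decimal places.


Answer: Delta = -0.434853

Derivation:
d1 = 0.1640310881; d2 = 0.0312670869
phi(d1) = 0.3936112105; exp(-qT) = 1.0000000000; exp(-rT) = 0.9961755320
N(-d1) = 0.4348533353
Delta = -exp(-qT) * N(-d1) = -1.0000000000 * 0.4348533353 = -0.434853


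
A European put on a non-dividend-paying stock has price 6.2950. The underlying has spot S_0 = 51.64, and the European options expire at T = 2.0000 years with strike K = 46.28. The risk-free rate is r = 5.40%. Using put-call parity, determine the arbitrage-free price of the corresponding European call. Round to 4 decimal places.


Put-call parity: C - P = S_0 * exp(-qT) - K * exp(-rT).
S_0 * exp(-qT) = 51.6400 * 1.00000000 = 51.64000000
K * exp(-rT) = 46.2800 * 0.89762760 = 41.54220516
C = P + S*exp(-qT) - K*exp(-rT)
C = 6.2950 + 51.64000000 - 41.54220516 = 16.3928

Answer: Call price = 16.3928


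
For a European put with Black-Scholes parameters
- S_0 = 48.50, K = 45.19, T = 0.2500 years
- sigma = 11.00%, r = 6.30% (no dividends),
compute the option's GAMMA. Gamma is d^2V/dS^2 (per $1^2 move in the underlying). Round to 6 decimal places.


Answer: Gamma = 0.041642

Derivation:
d1 = 1.5990995367; d2 = 1.5440995367
phi(d1) = 0.1110807130; exp(-qT) = 1.0000000000; exp(-rT) = 0.9843733826
Gamma = exp(-qT) * phi(d1) / (S * sigma * sqrt(T)) = 1.0000000000 * 0.1110807130 / (48.5000 * 0.1100 * 0.5000000000) = 0.041642


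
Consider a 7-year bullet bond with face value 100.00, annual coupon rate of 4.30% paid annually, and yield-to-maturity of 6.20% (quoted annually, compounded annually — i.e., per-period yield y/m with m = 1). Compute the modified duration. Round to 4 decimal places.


Answer: Modified duration = 5.7786

Derivation:
Coupon per period c = face * coupon_rate / m = 4.300000
Periods per year m = 1; per-period yield y/m = 0.062000
Number of cashflows N = 7
Cashflows (t years, CF_t, discount factor 1/(1+y/m)^(m*t), PV):
  t = 1.0000: CF_t = 4.300000, DF = 0.941620, PV = 4.048964
  t = 2.0000: CF_t = 4.300000, DF = 0.886647, PV = 3.812584
  t = 3.0000: CF_t = 4.300000, DF = 0.834885, PV = 3.590004
  t = 4.0000: CF_t = 4.300000, DF = 0.786144, PV = 3.380418
  t = 5.0000: CF_t = 4.300000, DF = 0.740248, PV = 3.183068
  t = 6.0000: CF_t = 4.300000, DF = 0.697032, PV = 2.997239
  t = 7.0000: CF_t = 104.300000, DF = 0.656339, PV = 68.456185
Price P = sum_t PV_t = 89.468461
First compute Macaulay numerator sum_t t * PV_t:
  t * PV_t at t = 1.0000: 4.048964
  t * PV_t at t = 2.0000: 7.625168
  t * PV_t at t = 3.0000: 10.770011
  t * PV_t at t = 4.0000: 13.521671
  t * PV_t at t = 5.0000: 15.915338
  t * PV_t at t = 6.0000: 17.983433
  t * PV_t at t = 7.0000: 479.193293
Macaulay duration D = 549.057880 / 89.468461 = 6.136887
Modified duration = D / (1 + y/m) = 6.136887 / (1 + 0.062000) = 5.778613


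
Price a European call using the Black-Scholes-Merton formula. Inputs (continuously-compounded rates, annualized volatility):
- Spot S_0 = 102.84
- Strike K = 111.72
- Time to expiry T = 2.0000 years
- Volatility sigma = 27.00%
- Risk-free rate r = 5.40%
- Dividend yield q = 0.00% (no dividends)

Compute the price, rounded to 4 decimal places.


d1 = (ln(S/K) + (r - q + 0.5*sigma^2) * T) / (sigma * sqrt(T)) = 0.25685953
d2 = d1 - sigma * sqrt(T) = -0.12497813
exp(-rT) = 0.89762760; exp(-qT) = 1.00000000
C = S_0 * exp(-qT) * N(d1) - K * exp(-rT) * N(d2)
N(d1) = 0.60135639; N(d2) = 0.45027043
C = 102.8400 * 1.00000000 * 0.60135639 - 111.7200 * 0.89762760 * 0.45027043 = 16.6890

Answer: Price = 16.6890


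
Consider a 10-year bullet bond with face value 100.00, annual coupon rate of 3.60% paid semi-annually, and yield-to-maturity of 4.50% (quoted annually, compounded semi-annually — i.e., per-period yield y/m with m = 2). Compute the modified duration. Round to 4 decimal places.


Answer: Modified duration = 8.2301

Derivation:
Coupon per period c = face * coupon_rate / m = 1.800000
Periods per year m = 2; per-period yield y/m = 0.022500
Number of cashflows N = 20
Cashflows (t years, CF_t, discount factor 1/(1+y/m)^(m*t), PV):
  t = 0.5000: CF_t = 1.800000, DF = 0.977995, PV = 1.760391
  t = 1.0000: CF_t = 1.800000, DF = 0.956474, PV = 1.721654
  t = 1.5000: CF_t = 1.800000, DF = 0.935427, PV = 1.683769
  t = 2.0000: CF_t = 1.800000, DF = 0.914843, PV = 1.646718
  t = 2.5000: CF_t = 1.800000, DF = 0.894712, PV = 1.610482
  t = 3.0000: CF_t = 1.800000, DF = 0.875024, PV = 1.575044
  t = 3.5000: CF_t = 1.800000, DF = 0.855769, PV = 1.540385
  t = 4.0000: CF_t = 1.800000, DF = 0.836938, PV = 1.506489
  t = 4.5000: CF_t = 1.800000, DF = 0.818522, PV = 1.473339
  t = 5.0000: CF_t = 1.800000, DF = 0.800510, PV = 1.440918
  t = 5.5000: CF_t = 1.800000, DF = 0.782895, PV = 1.409211
  t = 6.0000: CF_t = 1.800000, DF = 0.765667, PV = 1.378201
  t = 6.5000: CF_t = 1.800000, DF = 0.748819, PV = 1.347874
  t = 7.0000: CF_t = 1.800000, DF = 0.732341, PV = 1.318214
  t = 7.5000: CF_t = 1.800000, DF = 0.716226, PV = 1.289207
  t = 8.0000: CF_t = 1.800000, DF = 0.700466, PV = 1.260838
  t = 8.5000: CF_t = 1.800000, DF = 0.685052, PV = 1.233094
  t = 9.0000: CF_t = 1.800000, DF = 0.669978, PV = 1.205960
  t = 9.5000: CF_t = 1.800000, DF = 0.655235, PV = 1.179423
  t = 10.0000: CF_t = 101.800000, DF = 0.640816, PV = 65.235117
Price P = sum_t PV_t = 92.816329
First compute Macaulay numerator sum_t t * PV_t:
  t * PV_t at t = 0.5000: 0.880196
  t * PV_t at t = 1.0000: 1.721654
  t * PV_t at t = 1.5000: 2.525654
  t * PV_t at t = 2.0000: 3.293436
  t * PV_t at t = 2.5000: 4.026205
  t * PV_t at t = 3.0000: 4.725131
  t * PV_t at t = 3.5000: 5.391348
  t * PV_t at t = 4.0000: 6.025956
  t * PV_t at t = 4.5000: 6.630025
  t * PV_t at t = 5.0000: 7.204591
  t * PV_t at t = 5.5000: 7.750660
  t * PV_t at t = 6.0000: 8.269209
  t * PV_t at t = 6.5000: 8.761183
  t * PV_t at t = 7.0000: 9.227501
  t * PV_t at t = 7.5000: 9.669055
  t * PV_t at t = 8.0000: 10.086707
  t * PV_t at t = 8.5000: 10.481297
  t * PV_t at t = 9.0000: 10.853638
  t * PV_t at t = 9.5000: 11.204516
  t * PV_t at t = 10.0000: 652.351168
Macaulay duration D = 781.079130 / 92.816329 = 8.415320
Modified duration = D / (1 + y/m) = 8.415320 / (1 + 0.022500) = 8.230142


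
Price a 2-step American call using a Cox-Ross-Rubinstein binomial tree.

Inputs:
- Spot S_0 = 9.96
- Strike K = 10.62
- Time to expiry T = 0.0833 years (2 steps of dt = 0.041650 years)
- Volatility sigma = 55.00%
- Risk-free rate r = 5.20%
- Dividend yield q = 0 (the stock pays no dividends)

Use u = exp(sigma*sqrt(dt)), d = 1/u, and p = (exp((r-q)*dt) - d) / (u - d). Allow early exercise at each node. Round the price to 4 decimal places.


dt = T/N = 0.041650
u = exp(sigma*sqrt(dt)) = 1.118788; d = 1/u = 0.893825
p = (exp((r-q)*dt) - d) / (u - d) = 0.481606
Discount per step: exp(-r*dt) = 0.997837
Stock lattice S(k, i) with i counting down-moves:
  k=0: S(0,0) = 9.9600
  k=1: S(1,0) = 11.1431; S(1,1) = 8.9025
  k=2: S(2,0) = 12.4668; S(2,1) = 9.9600; S(2,2) = 7.9573
Terminal payoffs V(N, i) = max(S_T - K, 0):
  V(2,0) = 1.846795; V(2,1) = 0.000000; V(2,2) = 0.000000
Backward induction: V(k, i) = exp(-r*dt) * [p * V(k+1, i) + (1-p) * V(k+1, i+1)]; then take max(V_cont, immediate exercise) for American.
  V(1,0) = exp(-r*dt) * [p*1.846795 + (1-p)*0.000000] = 0.887503; exercise = 0.523127; V(1,0) = max -> 0.887503
  V(1,1) = exp(-r*dt) * [p*0.000000 + (1-p)*0.000000] = 0.000000; exercise = 0.000000; V(1,1) = max -> 0.000000
  V(0,0) = exp(-r*dt) * [p*0.887503 + (1-p)*0.000000] = 0.426502; exercise = 0.000000; V(0,0) = max -> 0.426502

Answer: Price = V(0,0) = 0.4265


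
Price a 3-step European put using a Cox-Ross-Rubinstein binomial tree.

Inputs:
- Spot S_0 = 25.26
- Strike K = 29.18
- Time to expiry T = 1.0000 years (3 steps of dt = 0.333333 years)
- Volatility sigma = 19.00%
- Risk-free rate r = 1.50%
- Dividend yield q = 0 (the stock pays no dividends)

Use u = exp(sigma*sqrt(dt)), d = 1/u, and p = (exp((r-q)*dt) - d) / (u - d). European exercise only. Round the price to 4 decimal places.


Answer: Price = V(0,0) = 4.1951

Derivation:
dt = T/N = 0.333333
u = exp(sigma*sqrt(dt)) = 1.115939; d = 1/u = 0.896106
p = (exp((r-q)*dt) - d) / (u - d) = 0.495405
Discount per step: exp(-r*dt) = 0.995012
Stock lattice S(k, i) with i counting down-moves:
  k=0: S(0,0) = 25.2600
  k=1: S(1,0) = 28.1886; S(1,1) = 22.6356
  k=2: S(2,0) = 31.4568; S(2,1) = 25.2600; S(2,2) = 20.2839
  k=3: S(3,0) = 35.1039; S(3,1) = 28.1886; S(3,2) = 22.6356; S(3,3) = 18.1766
Terminal payoffs V(N, i) = max(K - S_T, 0):
  V(3,0) = 0.000000; V(3,1) = 0.991371; V(3,2) = 6.544362; V(3,3) = 11.003447
Backward induction: V(k, i) = exp(-r*dt) * [p * V(k+1, i) + (1-p) * V(k+1, i+1)].
  V(2,0) = exp(-r*dt) * [p*0.000000 + (1-p)*0.991371] = 0.497746
  V(2,1) = exp(-r*dt) * [p*0.991371 + (1-p)*6.544362] = 3.774464
  V(2,2) = exp(-r*dt) * [p*6.544362 + (1-p)*11.003447] = 8.750533
  V(1,0) = exp(-r*dt) * [p*0.497746 + (1-p)*3.774464] = 2.140433
  V(1,1) = exp(-r*dt) * [p*3.774464 + (1-p)*8.750533] = 6.254016
  V(0,0) = exp(-r*dt) * [p*2.140433 + (1-p)*6.254016] = 4.195100


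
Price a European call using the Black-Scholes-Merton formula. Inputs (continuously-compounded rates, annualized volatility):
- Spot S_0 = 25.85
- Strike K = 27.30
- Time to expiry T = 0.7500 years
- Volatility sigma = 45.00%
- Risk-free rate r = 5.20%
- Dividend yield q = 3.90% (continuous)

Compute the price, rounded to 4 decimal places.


d1 = (ln(S/K) + (r - q + 0.5*sigma^2) * T) / (sigma * sqrt(T)) = 0.07983189
d2 = d1 - sigma * sqrt(T) = -0.30987955
exp(-rT) = 0.96175071; exp(-qT) = 0.97117364
C = S_0 * exp(-qT) * N(d1) - K * exp(-rT) * N(d2)
N(d1) = 0.53181452; N(d2) = 0.37832628
C = 25.8500 * 0.97117364 * 0.53181452 - 27.3000 * 0.96175071 * 0.37832628 = 3.4179

Answer: Price = 3.4179


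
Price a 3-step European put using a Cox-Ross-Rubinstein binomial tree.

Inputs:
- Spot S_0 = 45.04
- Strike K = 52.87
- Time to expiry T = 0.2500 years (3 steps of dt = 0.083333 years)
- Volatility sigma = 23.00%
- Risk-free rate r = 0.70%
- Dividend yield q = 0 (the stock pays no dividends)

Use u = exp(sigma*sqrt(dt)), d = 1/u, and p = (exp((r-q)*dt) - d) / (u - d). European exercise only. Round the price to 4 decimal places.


dt = T/N = 0.083333
u = exp(sigma*sqrt(dt)) = 1.068649; d = 1/u = 0.935761
p = (exp((r-q)*dt) - d) / (u - d) = 0.487798
Discount per step: exp(-r*dt) = 0.999417
Stock lattice S(k, i) with i counting down-moves:
  k=0: S(0,0) = 45.0400
  k=1: S(1,0) = 48.1320; S(1,1) = 42.1467
  k=2: S(2,0) = 51.4362; S(2,1) = 45.0400; S(2,2) = 39.4392
  k=3: S(3,0) = 54.9672; S(3,1) = 48.1320; S(3,2) = 42.1467; S(3,3) = 36.9057
Terminal payoffs V(N, i) = max(K - S_T, 0):
  V(3,0) = 0.000000; V(3,1) = 4.738047; V(3,2) = 10.723329; V(3,3) = 15.964332
Backward induction: V(k, i) = exp(-r*dt) * [p * V(k+1, i) + (1-p) * V(k+1, i+1)].
  V(2,0) = exp(-r*dt) * [p*0.000000 + (1-p)*4.738047] = 2.425421
  V(2,1) = exp(-r*dt) * [p*4.738047 + (1-p)*10.723329] = 7.799168
  V(2,2) = exp(-r*dt) * [p*10.723329 + (1-p)*15.964332] = 13.399961
  V(1,0) = exp(-r*dt) * [p*2.425421 + (1-p)*7.799168] = 5.174844
  V(1,1) = exp(-r*dt) * [p*7.799168 + (1-p)*13.399961] = 10.661683
  V(0,0) = exp(-r*dt) * [p*5.174844 + (1-p)*10.661683] = 7.980556

Answer: Price = V(0,0) = 7.9806


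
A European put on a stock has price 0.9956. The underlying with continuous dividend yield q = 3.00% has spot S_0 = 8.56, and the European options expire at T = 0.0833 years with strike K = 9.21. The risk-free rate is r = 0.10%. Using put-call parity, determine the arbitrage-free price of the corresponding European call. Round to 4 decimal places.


Put-call parity: C - P = S_0 * exp(-qT) - K * exp(-rT).
S_0 * exp(-qT) = 8.5600 * 0.99750412 = 8.53863527
K * exp(-rT) = 9.2100 * 0.99991670 = 9.20923284
C = P + S*exp(-qT) - K*exp(-rT)
C = 0.9956 + 8.53863527 - 9.20923284 = 0.3250

Answer: Call price = 0.3250


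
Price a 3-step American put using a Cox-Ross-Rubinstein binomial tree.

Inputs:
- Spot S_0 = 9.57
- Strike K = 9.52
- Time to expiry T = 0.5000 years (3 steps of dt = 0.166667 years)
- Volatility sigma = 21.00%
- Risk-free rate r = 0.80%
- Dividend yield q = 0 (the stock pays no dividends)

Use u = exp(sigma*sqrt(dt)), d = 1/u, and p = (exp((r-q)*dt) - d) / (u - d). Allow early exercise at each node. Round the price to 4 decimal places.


Answer: Price = V(0,0) = 0.5718

Derivation:
dt = T/N = 0.166667
u = exp(sigma*sqrt(dt)) = 1.089514; d = 1/u = 0.917840
p = (exp((r-q)*dt) - d) / (u - d) = 0.486352
Discount per step: exp(-r*dt) = 0.998668
Stock lattice S(k, i) with i counting down-moves:
  k=0: S(0,0) = 9.5700
  k=1: S(1,0) = 10.4267; S(1,1) = 8.7837
  k=2: S(2,0) = 11.3600; S(2,1) = 9.5700; S(2,2) = 8.0621
  k=3: S(3,0) = 12.3769; S(3,1) = 10.4267; S(3,2) = 8.7837; S(3,3) = 7.3997
Terminal payoffs V(N, i) = max(K - S_T, 0):
  V(3,0) = 0.000000; V(3,1) = 0.000000; V(3,2) = 0.736271; V(3,3) = 2.120320
Backward induction: V(k, i) = exp(-r*dt) * [p * V(k+1, i) + (1-p) * V(k+1, i+1)]; then take max(V_cont, immediate exercise) for American.
  V(2,0) = exp(-r*dt) * [p*0.000000 + (1-p)*0.000000] = 0.000000; exercise = 0.000000; V(2,0) = max -> 0.000000
  V(2,1) = exp(-r*dt) * [p*0.000000 + (1-p)*0.736271] = 0.377680; exercise = 0.000000; V(2,1) = max -> 0.377680
  V(2,2) = exp(-r*dt) * [p*0.736271 + (1-p)*2.120320] = 1.445257; exercise = 1.457941; V(2,2) = max -> 1.457941
  V(1,0) = exp(-r*dt) * [p*0.000000 + (1-p)*0.377680] = 0.193736; exercise = 0.000000; V(1,0) = max -> 0.193736
  V(1,1) = exp(-r*dt) * [p*0.377680 + (1-p)*1.457941] = 0.931312; exercise = 0.736271; V(1,1) = max -> 0.931312
  V(0,0) = exp(-r*dt) * [p*0.193736 + (1-p)*0.931312] = 0.571828; exercise = 0.000000; V(0,0) = max -> 0.571828


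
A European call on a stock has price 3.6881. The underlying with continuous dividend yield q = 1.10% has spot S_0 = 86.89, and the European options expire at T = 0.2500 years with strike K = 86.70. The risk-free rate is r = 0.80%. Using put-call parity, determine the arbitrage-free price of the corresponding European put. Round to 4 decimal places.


Answer: Put price = 3.5635

Derivation:
Put-call parity: C - P = S_0 * exp(-qT) - K * exp(-rT).
S_0 * exp(-qT) = 86.8900 * 0.99725378 = 86.65138075
K * exp(-rT) = 86.7000 * 0.99800200 = 86.52677328
P = C - S*exp(-qT) + K*exp(-rT)
P = 3.6881 - 86.65138075 + 86.52677328 = 3.5635


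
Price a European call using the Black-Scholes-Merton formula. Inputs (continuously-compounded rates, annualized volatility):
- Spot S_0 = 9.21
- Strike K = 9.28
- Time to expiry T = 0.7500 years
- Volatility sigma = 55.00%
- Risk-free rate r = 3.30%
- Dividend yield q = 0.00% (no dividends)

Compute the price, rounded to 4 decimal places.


d1 = (ln(S/K) + (r - q + 0.5*sigma^2) * T) / (sigma * sqrt(T)) = 0.27422207
d2 = d1 - sigma * sqrt(T) = -0.20209190
exp(-rT) = 0.97555377; exp(-qT) = 1.00000000
C = S_0 * exp(-qT) * N(d1) - K * exp(-rT) * N(d2)
N(d1) = 0.60804302; N(d2) = 0.41992244
C = 9.2100 * 1.00000000 * 0.60804302 - 9.2800 * 0.97555377 * 0.41992244 = 1.7985

Answer: Price = 1.7985


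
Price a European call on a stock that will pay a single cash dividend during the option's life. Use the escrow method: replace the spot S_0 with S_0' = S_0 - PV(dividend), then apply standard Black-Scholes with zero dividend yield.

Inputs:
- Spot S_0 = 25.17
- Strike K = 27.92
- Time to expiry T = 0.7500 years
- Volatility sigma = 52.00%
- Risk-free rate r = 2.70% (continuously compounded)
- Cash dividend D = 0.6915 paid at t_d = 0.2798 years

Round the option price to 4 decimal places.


PV(D) = D * exp(-r * t_d) = 0.6915 * 0.99247386 = 0.68629568
S_0' = S_0 - PV(D) = 25.1700 - 0.68629568 = 24.48370432
d1 = (ln(S_0'/K) + (r + sigma^2/2)*T) / (sigma*sqrt(T)) = -0.02150743
d2 = d1 - sigma*sqrt(T) = -0.47184064
exp(-rT) = 0.97995365
N(d1) = 0.49142044; N(d2) = 0.31852027
C = S_0' * N(d1) - K * exp(-rT) * N(d2) = 24.48370432 * 0.49142044 - 27.9200 * 0.97995365 * 0.31852027 = 3.3170

Answer: Price = 3.3170


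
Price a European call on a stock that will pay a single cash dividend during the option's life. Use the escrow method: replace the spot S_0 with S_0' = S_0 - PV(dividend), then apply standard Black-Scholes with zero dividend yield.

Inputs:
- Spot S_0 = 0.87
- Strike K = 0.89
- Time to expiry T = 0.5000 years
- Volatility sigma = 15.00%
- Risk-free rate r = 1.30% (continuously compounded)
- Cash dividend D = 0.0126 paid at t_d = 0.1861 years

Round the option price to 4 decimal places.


PV(D) = D * exp(-r * t_d) = 0.0126 * 0.99758362 = 0.01256955
S_0' = S_0 - PV(D) = 0.8700 - 0.01256955 = 0.85743045
d1 = (ln(S_0'/K) + (r + sigma^2/2)*T) / (sigma*sqrt(T)) = -0.23717681
d2 = d1 - sigma*sqrt(T) = -0.34324282
exp(-rT) = 0.99352108
N(d1) = 0.40625981; N(d2) = 0.36570790
C = S_0' * N(d1) - K * exp(-rT) * N(d2) = 0.85743045 * 0.40625981 - 0.8900 * 0.99352108 * 0.36570790 = 0.0250

Answer: Price = 0.0250


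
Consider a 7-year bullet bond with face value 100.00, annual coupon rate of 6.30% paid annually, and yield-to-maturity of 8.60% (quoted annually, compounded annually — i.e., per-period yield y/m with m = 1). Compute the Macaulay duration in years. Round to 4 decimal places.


Coupon per period c = face * coupon_rate / m = 6.300000
Periods per year m = 1; per-period yield y/m = 0.086000
Number of cashflows N = 7
Cashflows (t years, CF_t, discount factor 1/(1+y/m)^(m*t), PV):
  t = 1.0000: CF_t = 6.300000, DF = 0.920810, PV = 5.801105
  t = 2.0000: CF_t = 6.300000, DF = 0.847892, PV = 5.341717
  t = 3.0000: CF_t = 6.300000, DF = 0.780747, PV = 4.918708
  t = 4.0000: CF_t = 6.300000, DF = 0.718920, PV = 4.529197
  t = 5.0000: CF_t = 6.300000, DF = 0.661989, PV = 4.170532
  t = 6.0000: CF_t = 6.300000, DF = 0.609566, PV = 3.840269
  t = 7.0000: CF_t = 106.300000, DF = 0.561295, PV = 59.665665
Price P = sum_t PV_t = 88.267194
Macaulay numerator sum_t t * PV_t:
  t * PV_t at t = 1.0000: 5.801105
  t * PV_t at t = 2.0000: 10.683435
  t * PV_t at t = 3.0000: 14.756125
  t * PV_t at t = 4.0000: 18.116790
  t * PV_t at t = 5.0000: 20.852658
  t * PV_t at t = 6.0000: 23.041611
  t * PV_t at t = 7.0000: 417.659657
Macaulay duration D = (sum_t t * PV_t) / P = 510.911381 / 88.267194 = 5.788236

Answer: Macaulay duration = 5.7882 years


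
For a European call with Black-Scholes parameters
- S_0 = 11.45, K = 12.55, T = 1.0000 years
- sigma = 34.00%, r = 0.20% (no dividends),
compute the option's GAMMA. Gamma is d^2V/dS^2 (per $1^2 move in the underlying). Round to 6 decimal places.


d1 = -0.0939145164; d2 = -0.4339145164
phi(d1) = 0.3971868312; exp(-qT) = 1.0000000000; exp(-rT) = 0.9980019987
Gamma = exp(-qT) * phi(d1) / (S * sigma * sqrt(T)) = 1.0000000000 * 0.3971868312 / (11.4500 * 0.3400 * 1.0000000000) = 0.102026

Answer: Gamma = 0.102026


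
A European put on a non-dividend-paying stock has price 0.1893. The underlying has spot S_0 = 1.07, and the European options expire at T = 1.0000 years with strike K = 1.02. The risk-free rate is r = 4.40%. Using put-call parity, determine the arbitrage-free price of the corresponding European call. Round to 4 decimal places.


Put-call parity: C - P = S_0 * exp(-qT) - K * exp(-rT).
S_0 * exp(-qT) = 1.0700 * 1.00000000 = 1.07000000
K * exp(-rT) = 1.0200 * 0.95695396 = 0.97609304
C = P + S*exp(-qT) - K*exp(-rT)
C = 0.1893 + 1.07000000 - 0.97609304 = 0.2832

Answer: Call price = 0.2832


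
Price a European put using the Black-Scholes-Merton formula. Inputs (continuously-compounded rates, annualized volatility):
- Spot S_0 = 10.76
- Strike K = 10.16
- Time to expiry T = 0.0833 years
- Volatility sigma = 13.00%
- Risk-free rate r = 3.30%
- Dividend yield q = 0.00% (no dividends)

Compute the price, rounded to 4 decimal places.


d1 = (ln(S/K) + (r - q + 0.5*sigma^2) * T) / (sigma * sqrt(T)) = 1.62125464
d2 = d1 - sigma * sqrt(T) = 1.58373438
exp(-rT) = 0.99725487; exp(-qT) = 1.00000000
P = K * exp(-rT) * N(-d2) - S_0 * exp(-qT) * N(-d1)
N(-d1) = 0.05248152; N(-d2) = 0.05662709
P = 10.1600 * 0.99725487 * 0.05662709 - 10.7600 * 1.00000000 * 0.05248152 = 0.0091

Answer: Price = 0.0091


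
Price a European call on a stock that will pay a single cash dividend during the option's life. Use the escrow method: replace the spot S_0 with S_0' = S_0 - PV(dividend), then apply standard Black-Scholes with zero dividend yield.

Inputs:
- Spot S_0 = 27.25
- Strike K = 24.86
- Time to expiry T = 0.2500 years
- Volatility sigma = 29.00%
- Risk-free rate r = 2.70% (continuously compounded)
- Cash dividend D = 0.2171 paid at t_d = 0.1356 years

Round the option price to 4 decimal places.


PV(D) = D * exp(-r * t_d) = 0.2171 * 0.99634549 = 0.21630661
S_0' = S_0 - PV(D) = 27.2500 - 0.21630661 = 27.03369339
d1 = (ln(S_0'/K) + (r + sigma^2/2)*T) / (sigma*sqrt(T)) = 0.69714762
d2 = d1 - sigma*sqrt(T) = 0.55214762
exp(-rT) = 0.99327273
N(d1) = 0.75714479; N(d2) = 0.70957639
C = S_0' * N(d1) - K * exp(-rT) * N(d2) = 27.03369339 * 0.75714479 - 24.8600 * 0.99327273 * 0.70957639 = 2.9470

Answer: Price = 2.9470


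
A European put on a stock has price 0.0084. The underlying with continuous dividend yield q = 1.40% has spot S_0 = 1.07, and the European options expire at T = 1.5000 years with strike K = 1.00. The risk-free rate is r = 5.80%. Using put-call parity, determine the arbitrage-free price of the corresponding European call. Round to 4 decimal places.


Answer: Call price = 0.1395

Derivation:
Put-call parity: C - P = S_0 * exp(-qT) - K * exp(-rT).
S_0 * exp(-qT) = 1.0700 * 0.97921896 = 1.04776429
K * exp(-rT) = 1.0000 * 0.91667710 = 0.91667710
C = P + S*exp(-qT) - K*exp(-rT)
C = 0.0084 + 1.04776429 - 0.91667710 = 0.1395


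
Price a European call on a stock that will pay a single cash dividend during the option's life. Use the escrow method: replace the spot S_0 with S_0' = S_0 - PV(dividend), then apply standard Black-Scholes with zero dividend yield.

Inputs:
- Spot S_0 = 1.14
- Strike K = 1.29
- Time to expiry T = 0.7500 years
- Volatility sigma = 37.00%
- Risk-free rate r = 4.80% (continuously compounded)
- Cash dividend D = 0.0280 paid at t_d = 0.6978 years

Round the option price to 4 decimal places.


PV(D) = D * exp(-r * t_d) = 0.0280 * 0.96706033 = 0.02707769
S_0' = S_0 - PV(D) = 1.1400 - 0.02707769 = 1.11292231
d1 = (ln(S_0'/K) + (r + sigma^2/2)*T) / (sigma*sqrt(T)) = -0.18823320
d2 = d1 - sigma*sqrt(T) = -0.50866260
exp(-rT) = 0.96464029
N(d1) = 0.42534693; N(d2) = 0.30549437
C = S_0' * N(d1) - K * exp(-rT) * N(d2) = 1.11292231 * 0.42534693 - 1.2900 * 0.96464029 * 0.30549437 = 0.0932

Answer: Price = 0.0932


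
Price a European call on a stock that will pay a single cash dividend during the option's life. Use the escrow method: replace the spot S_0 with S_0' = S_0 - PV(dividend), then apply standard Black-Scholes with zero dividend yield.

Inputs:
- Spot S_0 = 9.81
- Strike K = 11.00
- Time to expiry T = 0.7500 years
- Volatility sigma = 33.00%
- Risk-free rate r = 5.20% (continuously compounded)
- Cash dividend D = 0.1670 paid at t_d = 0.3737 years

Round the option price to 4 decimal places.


Answer: Price = 0.7415

Derivation:
PV(D) = D * exp(-r * t_d) = 0.1670 * 0.98075519 = 0.16378612
S_0' = S_0 - PV(D) = 9.8100 - 0.16378612 = 9.64621388
d1 = (ln(S_0'/K) + (r + sigma^2/2)*T) / (sigma*sqrt(T)) = -0.18017625
d2 = d1 - sigma*sqrt(T) = -0.46596463
exp(-rT) = 0.96175071
N(d1) = 0.42850710; N(d2) = 0.32062041
C = S_0' * N(d1) - K * exp(-rT) * N(d2) = 9.64621388 * 0.42850710 - 11.0000 * 0.96175071 * 0.32062041 = 0.7415


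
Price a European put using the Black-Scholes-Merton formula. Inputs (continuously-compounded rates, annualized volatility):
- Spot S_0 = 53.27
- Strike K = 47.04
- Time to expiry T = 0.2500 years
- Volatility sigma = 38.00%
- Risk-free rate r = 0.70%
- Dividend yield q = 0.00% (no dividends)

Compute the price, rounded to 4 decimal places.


d1 = (ln(S/K) + (r - q + 0.5*sigma^2) * T) / (sigma * sqrt(T)) = 0.75881588
d2 = d1 - sigma * sqrt(T) = 0.56881588
exp(-rT) = 0.99825153; exp(-qT) = 1.00000000
P = K * exp(-rT) * N(-d2) - S_0 * exp(-qT) * N(-d1)
N(-d1) = 0.22398135; N(-d2) = 0.28474055
P = 47.0400 * 0.99825153 * 0.28474055 - 53.2700 * 1.00000000 * 0.22398135 = 1.4393

Answer: Price = 1.4393


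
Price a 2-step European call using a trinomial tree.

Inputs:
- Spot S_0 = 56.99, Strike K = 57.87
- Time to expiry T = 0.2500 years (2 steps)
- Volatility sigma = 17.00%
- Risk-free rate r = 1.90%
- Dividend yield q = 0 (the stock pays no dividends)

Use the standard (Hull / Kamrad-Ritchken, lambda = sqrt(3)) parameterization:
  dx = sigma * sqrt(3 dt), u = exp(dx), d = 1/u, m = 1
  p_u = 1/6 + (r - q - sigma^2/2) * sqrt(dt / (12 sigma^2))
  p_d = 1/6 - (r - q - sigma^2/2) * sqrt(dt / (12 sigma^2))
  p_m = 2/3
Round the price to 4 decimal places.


dt = T/N = 0.125000; dx = sigma*sqrt(3*dt) = 0.104103
u = exp(dx) = 1.109715; d = 1/u = 0.901132
p_u = 0.169398, p_m = 0.666667, p_d = 0.163935
Discount per step: exp(-r*dt) = 0.997628
Stock lattice S(k, j) with j the centered position index:
  k=0: S(0,+0) = 56.9900
  k=1: S(1,-1) = 51.3555; S(1,+0) = 56.9900; S(1,+1) = 63.2427
  k=2: S(2,-2) = 46.2781; S(2,-1) = 51.3555; S(2,+0) = 56.9900; S(2,+1) = 63.2427; S(2,+2) = 70.1813
Terminal payoffs V(N, j) = max(S_T - K, 0):
  V(2,-2) = 0.000000; V(2,-1) = 0.000000; V(2,+0) = 0.000000; V(2,+1) = 5.372663; V(2,+2) = 12.311338
Backward induction: V(k, j) = exp(-r*dt) * [p_u * V(k+1, j+1) + p_m * V(k+1, j) + p_d * V(k+1, j-1)]
  V(1,-1) = exp(-r*dt) * [p_u*0.000000 + p_m*0.000000 + p_d*0.000000] = 0.000000
  V(1,+0) = exp(-r*dt) * [p_u*5.372663 + p_m*0.000000 + p_d*0.000000] = 0.907961
  V(1,+1) = exp(-r*dt) * [p_u*12.311338 + p_m*5.372663 + p_d*0.000000] = 5.653852
  V(0,+0) = exp(-r*dt) * [p_u*5.653852 + p_m*0.907961 + p_d*0.000000] = 1.559353

Answer: Price = V(0,0) = 1.5594


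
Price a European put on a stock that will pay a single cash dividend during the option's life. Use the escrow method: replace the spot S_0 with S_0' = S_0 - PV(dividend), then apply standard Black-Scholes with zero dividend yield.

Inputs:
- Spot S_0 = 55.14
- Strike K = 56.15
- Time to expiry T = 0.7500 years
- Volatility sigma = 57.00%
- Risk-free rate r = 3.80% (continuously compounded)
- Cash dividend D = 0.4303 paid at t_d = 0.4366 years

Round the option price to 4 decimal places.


Answer: Price = 10.5809

Derivation:
PV(D) = D * exp(-r * t_d) = 0.4303 * 0.98354607 = 0.42321987
S_0' = S_0 - PV(D) = 55.1400 - 0.42321987 = 54.71678013
d1 = (ln(S_0'/K) + (r + sigma^2/2)*T) / (sigma*sqrt(T)) = 0.25217292
d2 = d1 - sigma*sqrt(T) = -0.24146156
exp(-rT) = 0.97190229
N(-d1) = 0.40045370; N(-d2) = 0.59540130
P = K * exp(-rT) * N(-d2) - S_0' * N(-d1) = 56.1500 * 0.97190229 * 0.59540130 - 54.71678013 * 0.40045370 = 10.5809


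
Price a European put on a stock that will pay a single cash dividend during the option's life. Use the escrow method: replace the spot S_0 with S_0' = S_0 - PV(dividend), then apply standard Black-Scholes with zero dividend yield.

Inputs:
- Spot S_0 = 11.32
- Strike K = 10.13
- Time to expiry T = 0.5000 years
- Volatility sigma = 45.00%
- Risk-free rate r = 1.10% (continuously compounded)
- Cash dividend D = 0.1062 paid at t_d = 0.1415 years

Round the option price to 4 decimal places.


PV(D) = D * exp(-r * t_d) = 0.1062 * 0.99844471 = 0.10603483
S_0' = S_0 - PV(D) = 11.3200 - 0.10603483 = 11.21396517
d1 = (ln(S_0'/K) + (r + sigma^2/2)*T) / (sigma*sqrt(T)) = 0.49586593
d2 = d1 - sigma*sqrt(T) = 0.17766788
exp(-rT) = 0.99451510
N(-d1) = 0.30999450; N(-d2) = 0.42949191
P = K * exp(-rT) * N(-d2) - S_0' * N(-d1) = 10.1300 * 0.99451510 * 0.42949191 - 11.21396517 * 0.30999450 = 0.8506

Answer: Price = 0.8506


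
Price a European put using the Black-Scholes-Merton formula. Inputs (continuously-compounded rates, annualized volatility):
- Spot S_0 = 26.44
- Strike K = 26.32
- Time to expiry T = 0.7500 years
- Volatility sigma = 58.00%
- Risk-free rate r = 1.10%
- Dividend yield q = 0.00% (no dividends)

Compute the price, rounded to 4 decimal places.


d1 = (ln(S/K) + (r - q + 0.5*sigma^2) * T) / (sigma * sqrt(T)) = 0.27662824
d2 = d1 - sigma * sqrt(T) = -0.22566649
exp(-rT) = 0.99178394; exp(-qT) = 1.00000000
P = K * exp(-rT) * N(-d2) - S_0 * exp(-qT) * N(-d1)
N(-d1) = 0.39103279; N(-d2) = 0.58926959
P = 26.3200 * 0.99178394 * 0.58926959 - 26.4400 * 1.00000000 * 0.39103279 = 5.0432

Answer: Price = 5.0432


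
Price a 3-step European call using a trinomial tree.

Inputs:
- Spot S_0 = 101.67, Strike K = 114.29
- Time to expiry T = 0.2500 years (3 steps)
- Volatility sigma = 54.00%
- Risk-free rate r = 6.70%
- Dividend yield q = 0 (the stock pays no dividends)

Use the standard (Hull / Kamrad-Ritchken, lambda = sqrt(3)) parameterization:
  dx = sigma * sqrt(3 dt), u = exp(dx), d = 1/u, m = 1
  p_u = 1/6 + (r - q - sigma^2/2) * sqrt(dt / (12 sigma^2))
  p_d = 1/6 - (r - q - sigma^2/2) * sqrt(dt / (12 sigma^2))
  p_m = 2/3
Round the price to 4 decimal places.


dt = T/N = 0.083333; dx = sigma*sqrt(3*dt) = 0.270000
u = exp(dx) = 1.309964; d = 1/u = 0.763379
p_u = 0.154506, p_m = 0.666667, p_d = 0.178827
Discount per step: exp(-r*dt) = 0.994432
Stock lattice S(k, j) with j the centered position index:
  k=0: S(0,+0) = 101.6700
  k=1: S(1,-1) = 77.6128; S(1,+0) = 101.6700; S(1,+1) = 133.1841
  k=2: S(2,-2) = 59.2480; S(2,-1) = 77.6128; S(2,+0) = 101.6700; S(2,+1) = 133.1841; S(2,+2) = 174.4664
  k=3: S(3,-3) = 45.2287; S(3,-2) = 59.2480; S(3,-1) = 77.6128; S(3,+0) = 101.6700; S(3,+1) = 133.1841; S(3,+2) = 174.4664; S(3,+3) = 228.5448
Terminal payoffs V(N, j) = max(S_T - K, 0):
  V(3,-3) = 0.000000; V(3,-2) = 0.000000; V(3,-1) = 0.000000; V(3,+0) = 0.000000; V(3,+1) = 18.894086; V(3,+2) = 60.176418; V(3,+3) = 114.254805
Backward induction: V(k, j) = exp(-r*dt) * [p_u * V(k+1, j+1) + p_m * V(k+1, j) + p_d * V(k+1, j-1)]
  V(2,-2) = exp(-r*dt) * [p_u*0.000000 + p_m*0.000000 + p_d*0.000000] = 0.000000
  V(2,-1) = exp(-r*dt) * [p_u*0.000000 + p_m*0.000000 + p_d*0.000000] = 0.000000
  V(2,+0) = exp(-r*dt) * [p_u*18.894086 + p_m*0.000000 + p_d*0.000000] = 2.902999
  V(2,+1) = exp(-r*dt) * [p_u*60.176418 + p_m*18.894086 + p_d*0.000000] = 21.771786
  V(2,+2) = exp(-r*dt) * [p_u*114.254805 + p_m*60.176418 + p_d*18.894086] = 60.808994
  V(1,-1) = exp(-r*dt) * [p_u*2.902999 + p_m*0.000000 + p_d*0.000000] = 0.446034
  V(1,+0) = exp(-r*dt) * [p_u*21.771786 + p_m*2.902999 + p_d*0.000000] = 5.269703
  V(1,+1) = exp(-r*dt) * [p_u*60.808994 + p_m*21.771786 + p_d*2.902999] = 24.293009
  V(0,+0) = exp(-r*dt) * [p_u*24.293009 + p_m*5.269703 + p_d*0.446034] = 7.305416

Answer: Price = V(0,0) = 7.3054


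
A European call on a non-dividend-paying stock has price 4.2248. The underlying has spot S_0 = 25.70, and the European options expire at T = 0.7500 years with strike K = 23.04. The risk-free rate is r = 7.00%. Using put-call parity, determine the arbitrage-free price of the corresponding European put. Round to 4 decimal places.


Put-call parity: C - P = S_0 * exp(-qT) - K * exp(-rT).
S_0 * exp(-qT) = 25.7000 * 1.00000000 = 25.70000000
K * exp(-rT) = 23.0400 * 0.94885432 = 21.86160356
P = C - S*exp(-qT) + K*exp(-rT)
P = 4.2248 - 25.70000000 + 21.86160356 = 0.3864

Answer: Put price = 0.3864


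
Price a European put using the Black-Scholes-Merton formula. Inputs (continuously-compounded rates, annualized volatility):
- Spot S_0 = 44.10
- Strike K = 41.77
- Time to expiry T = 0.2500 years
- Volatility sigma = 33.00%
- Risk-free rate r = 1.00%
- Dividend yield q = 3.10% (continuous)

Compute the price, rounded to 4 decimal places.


Answer: Price = 1.8843

Derivation:
d1 = (ln(S/K) + (r - q + 0.5*sigma^2) * T) / (sigma * sqrt(T)) = 0.37966002
d2 = d1 - sigma * sqrt(T) = 0.21466002
exp(-rT) = 0.99750312; exp(-qT) = 0.99227995
P = K * exp(-rT) * N(-d2) - S_0 * exp(-qT) * N(-d1)
N(-d1) = 0.35209890; N(-d2) = 0.41501620
P = 41.7700 * 0.99750312 * 0.41501620 - 44.1000 * 0.99227995 * 0.35209890 = 1.8843


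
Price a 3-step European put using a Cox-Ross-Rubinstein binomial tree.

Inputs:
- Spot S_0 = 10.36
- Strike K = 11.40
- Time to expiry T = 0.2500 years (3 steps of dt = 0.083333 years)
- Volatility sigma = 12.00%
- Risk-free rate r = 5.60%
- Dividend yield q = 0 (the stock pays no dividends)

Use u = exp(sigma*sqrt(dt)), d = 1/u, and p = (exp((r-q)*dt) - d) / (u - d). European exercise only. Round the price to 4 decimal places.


Answer: Price = V(0,0) = 0.8978

Derivation:
dt = T/N = 0.083333
u = exp(sigma*sqrt(dt)) = 1.035248; d = 1/u = 0.965952
p = (exp((r-q)*dt) - d) / (u - d) = 0.558842
Discount per step: exp(-r*dt) = 0.995344
Stock lattice S(k, i) with i counting down-moves:
  k=0: S(0,0) = 10.3600
  k=1: S(1,0) = 10.7252; S(1,1) = 10.0073
  k=2: S(2,0) = 11.1032; S(2,1) = 10.3600; S(2,2) = 9.6665
  k=3: S(3,0) = 11.4946; S(3,1) = 10.7252; S(3,2) = 10.0073; S(3,3) = 9.3374
Terminal payoffs V(N, i) = max(K - S_T, 0):
  V(3,0) = 0.000000; V(3,1) = 0.674831; V(3,2) = 1.392736; V(3,3) = 2.062587
Backward induction: V(k, i) = exp(-r*dt) * [p * V(k+1, i) + (1-p) * V(k+1, i+1)].
  V(2,0) = exp(-r*dt) * [p*0.000000 + (1-p)*0.674831] = 0.296321
  V(2,1) = exp(-r*dt) * [p*0.674831 + (1-p)*1.392736] = 0.986924
  V(2,2) = exp(-r*dt) * [p*1.392736 + (1-p)*2.062587] = 1.680386
  V(1,0) = exp(-r*dt) * [p*0.296321 + (1-p)*0.986924] = 0.598188
  V(1,1) = exp(-r*dt) * [p*0.986924 + (1-p)*1.680386] = 1.286831
  V(0,0) = exp(-r*dt) * [p*0.598188 + (1-p)*1.286831] = 0.897789
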